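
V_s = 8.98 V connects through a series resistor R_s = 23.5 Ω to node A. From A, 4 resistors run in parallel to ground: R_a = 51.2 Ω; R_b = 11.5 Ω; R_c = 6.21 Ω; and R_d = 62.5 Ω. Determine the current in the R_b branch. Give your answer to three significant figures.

Equivalent of the parallel group: R_p = 3.527 Ω.
Node voltage V_A = V_s · R_p/(R_s + R_p) = 8.98 × 0.1305 = 1.172 V.
I(R_b) = V_A / R_b = 1.172/11.5 = 0.1019 A.
(Equivalently: I_total = 0.3323 A, then current-divider fraction G_k/ΣG = 0.3067.)

I ≈ 0.102 A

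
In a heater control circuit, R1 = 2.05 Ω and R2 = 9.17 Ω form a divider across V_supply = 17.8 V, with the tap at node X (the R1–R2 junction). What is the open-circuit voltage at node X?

V_th is the unloaded tap voltage: V_supply · R2/(R1+R2) = 17.8 × 0.8173 = 14.55 V.

V_th ≈ 14.5 V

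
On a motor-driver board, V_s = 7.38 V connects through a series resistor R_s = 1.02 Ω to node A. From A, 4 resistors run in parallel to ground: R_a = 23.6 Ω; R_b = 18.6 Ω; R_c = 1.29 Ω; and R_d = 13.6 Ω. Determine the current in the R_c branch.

I ≈ 2.91 A

Equivalent of the parallel group: R_p = 1.058 Ω.
V_A by voltage divider: V_A = 7.38 × 1.058/(1.02 + 1.058) = 3.758 V.
I(R_c) = V_A / R_c = 3.758/1.29 = 2.913 A.
(Equivalently: I_total = 3.551 A, then current-divider fraction G_k/ΣG = 0.8204.)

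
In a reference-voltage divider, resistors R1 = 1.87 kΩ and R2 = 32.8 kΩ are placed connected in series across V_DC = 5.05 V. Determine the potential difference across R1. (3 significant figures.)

V ≈ 0.272 V

ΣR = 1.87 + 32.8 = 34.67 kΩ.
Voltage divider: V = V_DC · (1.870 / 34.67) = 5.05 × 0.05394 = 0.2724 V.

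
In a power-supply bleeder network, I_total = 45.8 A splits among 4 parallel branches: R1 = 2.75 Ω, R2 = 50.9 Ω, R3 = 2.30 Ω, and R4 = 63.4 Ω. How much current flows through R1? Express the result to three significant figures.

Conductances: ΣG = 1/2.75 + 1/50.9 + 1/2.30 + 1/63.4 = 0.8338 (1/Ω).
By the current-divider rule, I = I_total · G_k/ΣG = 45.8 × 0.4361 = 19.97 A.

I ≈ 20.0 A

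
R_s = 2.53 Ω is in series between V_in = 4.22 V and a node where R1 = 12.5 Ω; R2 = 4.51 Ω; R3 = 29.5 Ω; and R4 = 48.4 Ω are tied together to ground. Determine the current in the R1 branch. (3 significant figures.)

Parallel bank: R_p = 1/(1/12.5 + 1/4.51 + 1/29.5 + 1/48.4) = 2.807 Ω.
Node voltage V_A = V_in · R_p/(R_s + R_p) = 4.22 × 0.5259 = 2.219 V.
Branch current I = V_A/R1 = 2.219/12.5 = 0.1776 A.
(Check via current divider: I_total = 0.7907 A; share G_k/ΣG = 0.2245 → same result.)

I ≈ 0.178 A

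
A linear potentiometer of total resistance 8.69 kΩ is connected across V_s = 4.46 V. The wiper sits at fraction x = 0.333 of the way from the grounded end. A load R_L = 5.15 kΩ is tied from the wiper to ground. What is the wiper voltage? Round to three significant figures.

Lower segment x·R_p = 2.894 kΩ; upper segment (1−x)·R_p = 5.796 kΩ.
R_L loads the lower segment: effective lower R = 1.853 kΩ.
Then V_out = V_s · 1.853/(5.796 + 1.853) = 1.080 V.
(Unloaded: V_out = x·V_s = 1.49 V.)

V_out ≈ 1.08 V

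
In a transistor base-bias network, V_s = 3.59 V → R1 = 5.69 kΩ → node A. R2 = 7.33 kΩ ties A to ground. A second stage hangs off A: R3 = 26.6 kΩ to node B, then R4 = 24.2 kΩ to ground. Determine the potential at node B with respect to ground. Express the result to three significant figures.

The second stage (R3 + R4 = 50.80 kΩ) loads node A in parallel with R2.
R2 ‖ (R3+R4) = 6.406 kΩ.
So V_A = 3.59 × 0.5296 = 1.901 V.
V_B = V_A × 0.4764 = 0.9057 V.

V_B ≈ 0.906 V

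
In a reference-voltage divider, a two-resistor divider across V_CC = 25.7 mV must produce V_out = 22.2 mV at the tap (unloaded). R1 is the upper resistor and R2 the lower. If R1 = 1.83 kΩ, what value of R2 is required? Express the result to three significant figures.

V_out/V_CC = R2/(R1+R2) = 0.8638.
Rearranging, R2 = R1·k/(1−k) = 1.83 × 6.343 = 11.61 kΩ.

R2 ≈ 11.6 kΩ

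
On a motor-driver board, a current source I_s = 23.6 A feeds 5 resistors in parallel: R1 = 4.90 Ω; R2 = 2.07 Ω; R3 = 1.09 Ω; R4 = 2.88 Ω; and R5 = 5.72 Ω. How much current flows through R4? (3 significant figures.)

I ≈ 3.85 A

Total conductance ΣG = 1/4.90 + 1/2.07 + 1/1.09 + 1/2.88 + 1/5.72 = 2.127 (units of 1/Ω).
R4 takes the fraction G_k/ΣG = 0.3472/2.127 = 0.1633, so I = 23.6 × 0.1633 = 3.853 A.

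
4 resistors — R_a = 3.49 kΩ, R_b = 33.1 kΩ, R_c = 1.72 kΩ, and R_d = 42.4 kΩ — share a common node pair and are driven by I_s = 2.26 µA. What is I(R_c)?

ΣG = 1/3.49 + 1/33.1 + 1/1.72 + 1/42.4 = 0.9217.
By the current-divider rule, I = I_s · G_k/ΣG = 2.26 × 0.6308 = 1.426 µA.

I ≈ 1.43 µA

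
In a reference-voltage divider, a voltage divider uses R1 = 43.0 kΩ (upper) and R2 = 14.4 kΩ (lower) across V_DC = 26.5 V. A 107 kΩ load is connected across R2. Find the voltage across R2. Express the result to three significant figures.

V_out ≈ 6.04 V

R2 ‖ R_L = (14.4 × 107)/(14.4 + 107) = 12.69 kΩ.
Voltage divider with the loaded lower leg: V_out = 26.5 × 12.69/(43.0 + 12.69) = 26.5 × 0.2279 = 6.039 V.
(Unloaded it would be 6.65 V; the load pulls it down.)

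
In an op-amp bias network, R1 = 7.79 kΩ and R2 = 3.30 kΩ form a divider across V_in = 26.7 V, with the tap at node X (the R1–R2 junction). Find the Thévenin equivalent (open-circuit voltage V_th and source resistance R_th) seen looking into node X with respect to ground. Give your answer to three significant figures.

V_th ≈ 7.94 V, R_th ≈ 2.32 kΩ

With X open, the divider is unloaded: V_th = 26.7 × 3.30/11.09 = 7.945 V.
Zeroing V_in shorts the top of R1 to ground, so R_th = R1 ‖ R2 = 2.318 kΩ.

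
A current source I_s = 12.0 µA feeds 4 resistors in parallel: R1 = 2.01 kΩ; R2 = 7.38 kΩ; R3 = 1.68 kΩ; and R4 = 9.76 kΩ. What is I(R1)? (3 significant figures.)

I ≈ 4.49 µA

Conductances: ΣG = 1/2.01 + 1/7.38 + 1/1.68 + 1/9.76 = 1.331 (1/kΩ).
R1 takes the fraction G_k/ΣG = 0.4975/1.331 = 0.3739, so I = 12.0 × 0.3739 = 4.486 µA.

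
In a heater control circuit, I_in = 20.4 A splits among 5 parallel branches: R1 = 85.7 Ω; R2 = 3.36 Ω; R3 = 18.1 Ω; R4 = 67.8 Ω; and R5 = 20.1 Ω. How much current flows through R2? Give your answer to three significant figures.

I ≈ 14.2 A

Conductances: ΣG = 1/85.7 + 1/3.36 + 1/18.1 + 1/67.8 + 1/20.1 = 0.4290 (1/Ω).
R2 takes the fraction G_k/ΣG = 0.2976/0.4290 = 0.6937, so I = 20.4 × 0.6937 = 14.15 A.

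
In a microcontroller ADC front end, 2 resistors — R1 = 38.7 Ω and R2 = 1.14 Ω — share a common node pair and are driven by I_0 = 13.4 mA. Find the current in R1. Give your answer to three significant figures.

I ≈ 0.383 mA

For two parallel branches, I_k = I_0 · (other R)/(sum of R).
I(R1) = 13.4 × 1.14/(38.7 + 1.14) = 13.4 × 0.02861 = 0.3834 mA.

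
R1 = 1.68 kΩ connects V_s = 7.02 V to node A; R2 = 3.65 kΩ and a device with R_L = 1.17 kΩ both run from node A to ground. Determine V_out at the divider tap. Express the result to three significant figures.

V_out ≈ 2.42 V

R2 ‖ R_L = (3.65 × 1.17)/(3.65 + 1.17) = 0.8860 kΩ.
Now apply the divider: V_out = 7.02 × 0.3453 = 2.424 V.
(Unloaded it would be 4.81 V; the load pulls it down.)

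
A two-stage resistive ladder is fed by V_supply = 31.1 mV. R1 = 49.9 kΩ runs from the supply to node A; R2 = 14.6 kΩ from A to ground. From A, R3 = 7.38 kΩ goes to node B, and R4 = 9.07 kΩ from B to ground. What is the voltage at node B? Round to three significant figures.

V_B ≈ 2.30 mV

The second stage (R3 + R4 = 16.45 kΩ) loads node A in parallel with R2.
Effective lower resistance at A: R2 ‖ 16.45 = 7.735 kΩ.
First divider: V_A = V_supply · 7.735/(49.9 + 7.735) = 4.174 mV.
V_B = V_A × 0.5514 = 2.301 mV.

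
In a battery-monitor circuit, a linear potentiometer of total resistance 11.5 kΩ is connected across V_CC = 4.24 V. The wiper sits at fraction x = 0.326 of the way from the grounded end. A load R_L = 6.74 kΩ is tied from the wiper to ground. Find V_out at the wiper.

Lower segment x·R_p = 3.749 kΩ; upper segment (1−x)·R_p = 7.751 kΩ.
R_L loads the lower segment: effective lower R = 2.409 kΩ.
V_out = 4.24 × 2.409/(7.751 + 2.409) = 1.005 V.

V_out ≈ 1.01 V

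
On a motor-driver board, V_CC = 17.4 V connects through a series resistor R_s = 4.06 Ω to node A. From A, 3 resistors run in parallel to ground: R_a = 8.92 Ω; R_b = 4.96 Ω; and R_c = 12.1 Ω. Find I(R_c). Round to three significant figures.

Parallel bank: R_p = 1/(1/8.92 + 1/4.96 + 1/12.1) = 2.523 Ω.
Node voltage V_A = V_CC · R_p/(R_s + R_p) = 17.4 × 0.3833 = 6.669 V.
I(R_c) = V_A / R_c = 6.669/12.1 = 0.5511 A.

I ≈ 0.551 A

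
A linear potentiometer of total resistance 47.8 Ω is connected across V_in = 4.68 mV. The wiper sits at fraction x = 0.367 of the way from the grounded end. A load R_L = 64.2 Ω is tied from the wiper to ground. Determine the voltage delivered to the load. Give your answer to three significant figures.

The pot divides into 30.26 Ω above the wiper and 17.54 Ω below.
(x·R_p) ‖ R_L = 13.78 Ω.
V_out = 4.68 × 13.78/(30.26 + 13.78) = 1.464 mV.

V_out ≈ 1.46 mV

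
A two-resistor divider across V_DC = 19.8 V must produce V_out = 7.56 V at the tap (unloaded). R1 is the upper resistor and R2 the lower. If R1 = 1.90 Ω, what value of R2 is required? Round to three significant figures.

V_out/V_DC = R2/(R1+R2) = 0.3818.
R2 = R1 · 0.3818/(1 − 0.3818) = 1.174 Ω.

R2 ≈ 1.17 Ω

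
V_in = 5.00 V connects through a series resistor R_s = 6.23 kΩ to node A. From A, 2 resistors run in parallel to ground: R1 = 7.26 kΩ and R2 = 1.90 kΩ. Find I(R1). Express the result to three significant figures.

Combine the parallel branches: R_p = (1/7.26 + 1/1.90)⁻¹ = 1.506 kΩ.
V_A = 5.00 × 1.506/7.736 = 0.9733 V.
Branch current I = V_A/R1 = 0.9733/7.26 = 0.1341 mA.

I ≈ 0.134 mA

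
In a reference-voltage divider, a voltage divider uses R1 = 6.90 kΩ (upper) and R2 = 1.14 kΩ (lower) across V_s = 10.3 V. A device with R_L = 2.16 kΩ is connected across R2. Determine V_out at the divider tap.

R2 ‖ R_L = (1.14 × 2.16)/(1.14 + 2.16) = 0.7462 kΩ.
Now apply the divider: V_out = 10.3 × 0.09759 = 1.005 V.

V_out ≈ 1.01 V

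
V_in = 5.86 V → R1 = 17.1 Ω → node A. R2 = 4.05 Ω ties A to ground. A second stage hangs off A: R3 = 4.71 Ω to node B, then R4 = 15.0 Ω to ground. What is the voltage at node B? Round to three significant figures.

V_B ≈ 0.732 V

Node A sees R2 in parallel with the series input of stage 2, R3 + R4 = 19.71 Ω.
R2 ‖ (R3+R4) = 3.360 Ω.
So V_A = 5.86 × 0.1642 = 0.9623 V.
V_B = V_A × 0.7610 = 0.7323 V.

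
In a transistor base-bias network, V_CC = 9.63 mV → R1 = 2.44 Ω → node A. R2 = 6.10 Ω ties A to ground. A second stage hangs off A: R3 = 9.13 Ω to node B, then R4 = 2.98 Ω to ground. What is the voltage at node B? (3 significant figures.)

V_B ≈ 1.48 mV

The second stage (R3 + R4 = 12.11 Ω) loads node A in parallel with R2.
Effective lower resistance at A: R2 ‖ 12.11 = 4.057 Ω.
V_A = 9.63 × 4.057/(2.44 + 4.057) = 6.013 mV.
Then the unloaded second divider: V_B = V_A × R4/(R3+R4) = 6.013 × 0.2461 = 1.480 mV.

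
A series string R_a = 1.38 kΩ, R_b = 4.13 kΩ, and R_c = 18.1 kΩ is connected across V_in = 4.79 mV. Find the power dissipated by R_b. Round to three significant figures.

The common current is I = 4.79/23.61 = 0.2029 µA.
P = I²R = 0.04116 × 4.13 = 0.1700 nW.

P ≈ 0.170 nW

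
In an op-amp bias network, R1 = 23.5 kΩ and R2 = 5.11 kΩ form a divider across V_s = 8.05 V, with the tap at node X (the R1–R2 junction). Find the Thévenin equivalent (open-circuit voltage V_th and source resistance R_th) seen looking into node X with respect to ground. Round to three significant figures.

V_th ≈ 1.44 V, R_th ≈ 4.20 kΩ

With X open, the divider is unloaded: V_th = 8.05 × 5.11/28.61 = 1.438 V.
With V_s suppressed (replaced by a short), R_th = R1 ‖ R2 = (23.50 × 5.11)/(23.50 + 5.11) = 4.197 kΩ.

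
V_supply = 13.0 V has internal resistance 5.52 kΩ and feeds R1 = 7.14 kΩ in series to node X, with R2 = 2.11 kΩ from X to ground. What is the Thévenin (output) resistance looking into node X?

R_th ≈ 1.81 kΩ

R1' = 5.52 + 7.14 = 12.66 kΩ (source resistance + R1).
Zeroing V_supply shorts the top of R1' to ground, so R_th = R1' ‖ R2 = 1.809 kΩ.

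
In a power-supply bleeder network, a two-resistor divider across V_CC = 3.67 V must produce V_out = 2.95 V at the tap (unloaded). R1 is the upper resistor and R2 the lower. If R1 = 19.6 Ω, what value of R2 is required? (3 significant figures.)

The divider ratio is R2/(R1+R2) = 2.95/3.67 = 0.8038.
So R2 = R1 · V_out/(V_CC − V_out) = 19.6 × 2.95/(3.67 − 2.95) = 19.6 × 4.097 = 80.31 Ω.

R2 ≈ 80.3 Ω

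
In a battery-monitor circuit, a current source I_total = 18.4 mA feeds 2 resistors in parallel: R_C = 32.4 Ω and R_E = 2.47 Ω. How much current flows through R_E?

I ≈ 17.1 mA

With just two branches, the current splits inversely with resistance.
I(R_E) = 18.4 × 32.4/(32.4 + 2.47) = 18.4 × 0.9292 = 17.10 mA.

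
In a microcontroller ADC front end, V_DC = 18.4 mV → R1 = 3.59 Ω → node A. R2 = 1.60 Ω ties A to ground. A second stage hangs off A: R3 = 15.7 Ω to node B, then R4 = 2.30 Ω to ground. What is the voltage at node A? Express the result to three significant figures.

Looking into the second stage from A: R3 + R4 = 18.00 Ω appears in parallel with R2.
Effective lower resistance at A: R2 ‖ 18.00 = 1.469 Ω.
First divider: V_A = V_DC · 1.469/(3.59 + 1.469) = 5.344 mV.

V_A ≈ 5.34 mV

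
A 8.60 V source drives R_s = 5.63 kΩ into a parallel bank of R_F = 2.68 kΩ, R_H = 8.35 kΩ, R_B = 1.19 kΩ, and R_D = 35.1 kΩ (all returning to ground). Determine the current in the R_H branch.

I ≈ 0.119 mA

Combine the parallel branches: R_p = (1/2.68 + 1/8.35 + 1/1.19 + 1/35.1)⁻¹ = 0.7344 kΩ.
V_A by voltage divider: V_A = 8.60 × 0.7344/(5.63 + 0.7344) = 0.9923 V.
Branch current I = V_A/R_H = 0.9923/8.35 = 0.1188 mA.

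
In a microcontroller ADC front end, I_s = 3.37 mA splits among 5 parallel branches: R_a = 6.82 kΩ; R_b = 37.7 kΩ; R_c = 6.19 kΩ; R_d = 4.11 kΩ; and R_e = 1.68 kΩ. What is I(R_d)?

I ≈ 0.699 mA

ΣG = 1/6.82 + 1/37.7 + 1/6.19 + 1/4.11 + 1/1.68 = 1.173.
Current divider: I(R_d) = I_s · G_k/ΣG = 3.37 × (0.2433/1.173) = 3.37 × 0.2074 = 0.6989 mA.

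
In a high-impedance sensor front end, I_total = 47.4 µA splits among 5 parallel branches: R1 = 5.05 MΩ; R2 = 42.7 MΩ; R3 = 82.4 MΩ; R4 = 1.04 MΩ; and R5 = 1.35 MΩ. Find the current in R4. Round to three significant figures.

Conductances: ΣG = 1/5.05 + 1/42.7 + 1/82.4 + 1/1.04 + 1/1.35 = 1.936 (1/MΩ).
Current divider: I(R4) = I_total · G_k/ΣG = 47.4 × (0.9615/1.936) = 47.4 × 0.4967 = 23.54 µA.

I ≈ 23.5 µA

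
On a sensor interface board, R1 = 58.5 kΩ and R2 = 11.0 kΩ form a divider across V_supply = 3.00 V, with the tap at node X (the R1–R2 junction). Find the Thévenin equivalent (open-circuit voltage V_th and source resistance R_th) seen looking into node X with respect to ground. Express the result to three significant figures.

V_th ≈ 0.475 V, R_th ≈ 9.26 kΩ

V_th is the unloaded tap voltage: V_supply · R2/(R1+R2) = 3.00 × 0.1583 = 0.4748 V.
With V_supply suppressed (replaced by a short), R_th = R1 ‖ R2 = (58.50 × 11.0)/(58.50 + 11.0) = 9.259 kΩ.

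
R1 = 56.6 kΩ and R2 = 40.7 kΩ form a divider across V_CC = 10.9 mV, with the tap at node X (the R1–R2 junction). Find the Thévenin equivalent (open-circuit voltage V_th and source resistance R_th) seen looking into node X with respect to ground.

Open-circuit (no load on X): V_th = V_CC · R2/(R1 + R2) = 10.9 × 40.7/(56.60 + 40.7) = 4.559 mV.
With V_CC suppressed (replaced by a short), R_th = R1 ‖ R2 = (56.60 × 40.7)/(56.60 + 40.7) = 23.68 kΩ.

V_th ≈ 4.56 mV, R_th ≈ 23.7 kΩ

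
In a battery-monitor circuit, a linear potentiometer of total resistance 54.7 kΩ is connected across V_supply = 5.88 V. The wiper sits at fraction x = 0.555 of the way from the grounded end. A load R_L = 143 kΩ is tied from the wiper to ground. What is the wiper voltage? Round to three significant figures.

Lower segment x·R_p = 30.36 kΩ; upper segment (1−x)·R_p = 24.34 kΩ.
(x·R_p) ‖ R_L = 25.04 kΩ.
V_out = 5.88 × 25.04/(24.34 + 25.04) = 2.982 V.

V_out ≈ 2.98 V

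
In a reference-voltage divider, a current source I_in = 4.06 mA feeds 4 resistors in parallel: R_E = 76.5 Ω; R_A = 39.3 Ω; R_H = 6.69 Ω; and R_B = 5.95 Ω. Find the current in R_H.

I ≈ 1.70 mA

Conductances: ΣG = 1/76.5 + 1/39.3 + 1/6.69 + 1/5.95 = 0.3561 (1/Ω).
R_H takes the fraction G_k/ΣG = 0.1495/0.3561 = 0.4198, so I = 4.06 × 0.4198 = 1.704 mA.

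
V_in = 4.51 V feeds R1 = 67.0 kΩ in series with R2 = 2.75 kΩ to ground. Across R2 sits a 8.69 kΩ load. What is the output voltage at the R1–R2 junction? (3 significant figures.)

The load sits in parallel with R2, giving an effective lower resistance R2' = R2·R_L/(R2+R_L) = 2.089 kΩ.
Now apply the divider: V_out = 4.51 × 0.03024 = 0.1364 V.
(Unloaded it would be 0.178 V; the load pulls it down.)

V_out ≈ 0.136 V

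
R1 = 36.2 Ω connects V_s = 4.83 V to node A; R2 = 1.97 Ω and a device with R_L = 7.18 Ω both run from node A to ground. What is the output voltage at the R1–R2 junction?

V_out ≈ 0.198 V

The load sits in parallel with R2, giving an effective lower resistance R2' = R2·R_L/(R2+R_L) = 1.546 Ω.
Then V_out = V_s · R2'/(R1 + R2') = 4.83 × 1.546/37.75 = 0.1978 V.
(Unloaded it would be 0.249 V; the load pulls it down.)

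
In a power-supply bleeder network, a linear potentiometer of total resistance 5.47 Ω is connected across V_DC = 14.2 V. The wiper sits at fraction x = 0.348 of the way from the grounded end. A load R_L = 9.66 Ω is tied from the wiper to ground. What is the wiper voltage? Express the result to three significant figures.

V_out ≈ 4.38 V

Split the track: R_lower = x·R_p = 1.904 Ω, R_upper = (1−x)·R_p = 3.566 Ω.
(x·R_p) ‖ R_L = 1.590 Ω.
V_out = 14.2 × 1.590/(3.566 + 1.590) = 4.379 V.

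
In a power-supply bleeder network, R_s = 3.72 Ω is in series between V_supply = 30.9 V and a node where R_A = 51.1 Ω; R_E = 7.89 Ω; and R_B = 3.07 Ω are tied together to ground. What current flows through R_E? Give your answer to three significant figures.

Combine the parallel branches: R_p = (1/51.1 + 1/7.89 + 1/3.07)⁻¹ = 2.118 Ω.
V_A by voltage divider: V_A = 30.9 × 2.118/(3.72 + 2.118) = 11.21 V.
I(R_E) = V_A / R_E = 11.21/7.89 = 1.421 A.

I ≈ 1.42 A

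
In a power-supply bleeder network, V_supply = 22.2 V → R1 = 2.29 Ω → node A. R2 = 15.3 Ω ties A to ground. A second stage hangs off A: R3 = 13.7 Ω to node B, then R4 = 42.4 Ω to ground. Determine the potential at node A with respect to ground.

V_A ≈ 18.6 V

The second stage (R3 + R4 = 56.10 Ω) loads node A in parallel with R2.
R2 ‖ (R3+R4) = 12.02 Ω.
V_A = 22.2 × 12.02/(2.29 + 12.02) = 18.65 V.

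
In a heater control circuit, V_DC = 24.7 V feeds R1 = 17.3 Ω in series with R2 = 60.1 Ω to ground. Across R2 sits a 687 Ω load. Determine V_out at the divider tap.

The load sits in parallel with R2, giving an effective lower resistance R2' = R2·R_L/(R2+R_L) = 55.27 Ω.
Then V_out = V_DC · R2'/(R1 + R2') = 24.7 × 55.27/72.57 = 18.81 V.

V_out ≈ 18.8 V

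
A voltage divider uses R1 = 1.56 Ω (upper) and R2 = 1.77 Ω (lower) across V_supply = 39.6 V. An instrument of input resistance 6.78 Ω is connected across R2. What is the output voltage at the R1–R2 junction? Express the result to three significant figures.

First combine the lower leg with the load: R2 ‖ R_L = 1.404 Ω.
Then V_out = V_supply · R2'/(R1 + R2') = 39.6 × 1.404/2.964 = 18.75 V.

V_out ≈ 18.8 V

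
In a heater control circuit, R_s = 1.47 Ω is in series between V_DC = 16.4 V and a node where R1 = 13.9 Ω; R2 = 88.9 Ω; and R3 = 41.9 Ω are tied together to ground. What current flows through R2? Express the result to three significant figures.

Combine the parallel branches: R_p = (1/13.9 + 1/88.9 + 1/41.9)⁻¹ = 9.341 Ω.
V_A by voltage divider: V_A = 16.4 × 9.341/(1.47 + 9.341) = 14.17 V.
Branch current I = V_A/R2 = 14.17/88.9 = 0.1594 A.

I ≈ 0.159 A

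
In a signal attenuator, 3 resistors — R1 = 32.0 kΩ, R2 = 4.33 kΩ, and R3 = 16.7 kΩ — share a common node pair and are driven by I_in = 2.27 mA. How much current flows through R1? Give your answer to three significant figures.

I ≈ 0.220 mA

Conductances: ΣG = 1/32.0 + 1/4.33 + 1/16.7 = 0.3221 (1/kΩ).
Current divider: I(R1) = I_in · G_k/ΣG = 2.27 × (0.03125/0.3221) = 2.27 × 0.09703 = 0.2203 mA.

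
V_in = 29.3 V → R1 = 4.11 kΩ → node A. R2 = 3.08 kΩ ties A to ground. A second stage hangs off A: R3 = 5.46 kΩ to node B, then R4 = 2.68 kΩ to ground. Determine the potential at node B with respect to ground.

The second stage (R3 + R4 = 8.140 kΩ) loads node A in parallel with R2.
Effective lower resistance at A: R2 ‖ 8.140 = 2.235 kΩ.
So V_A = 29.3 × 0.3522 = 10.32 V.
Stage 2 is unloaded, so V_B = V_A · R4/(R3+R4) = 10.32 × 2.68/8.140 = 3.398 V.

V_B ≈ 3.40 V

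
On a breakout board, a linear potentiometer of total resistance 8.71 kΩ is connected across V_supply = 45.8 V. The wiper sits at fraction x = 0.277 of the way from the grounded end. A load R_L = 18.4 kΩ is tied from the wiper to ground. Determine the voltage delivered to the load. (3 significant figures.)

Split the track: R_lower = x·R_p = 2.413 kΩ, R_upper = (1−x)·R_p = 6.297 kΩ.
(x·R_p) ‖ R_L = 2.133 kΩ.
Then V_out = V_supply · 2.133/(6.297 + 2.133) = 11.59 V.
(Unloaded: V_out = x·V_supply = 12.7 V.)

V_out ≈ 11.6 V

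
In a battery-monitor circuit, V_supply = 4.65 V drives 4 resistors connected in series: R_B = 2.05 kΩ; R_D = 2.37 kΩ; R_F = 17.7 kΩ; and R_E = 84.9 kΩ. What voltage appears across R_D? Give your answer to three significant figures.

V ≈ 0.103 V

Total series resistance ΣR = 2.05 + 2.37 + 17.7 + 84.9 = 107.0 kΩ.
By the voltage-divider rule, V = 4.65 × 2.370/107.0 = 0.1030 V.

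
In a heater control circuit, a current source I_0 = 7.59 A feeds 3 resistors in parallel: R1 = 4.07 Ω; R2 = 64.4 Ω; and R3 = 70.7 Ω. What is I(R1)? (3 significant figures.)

ΣG = 1/4.07 + 1/64.4 + 1/70.7 = 0.2754.
Current divider: I(R1) = I_0 · G_k/ΣG = 7.59 × (0.2457/0.2754) = 7.59 × 0.8922 = 6.772 A.

I ≈ 6.77 A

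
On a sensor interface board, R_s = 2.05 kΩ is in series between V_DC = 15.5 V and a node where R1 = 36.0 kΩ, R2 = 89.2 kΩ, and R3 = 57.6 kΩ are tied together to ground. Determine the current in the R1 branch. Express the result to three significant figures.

I ≈ 0.386 mA

Parallel bank: R_p = 1/(1/36.0 + 1/89.2 + 1/57.6) = 17.75 kΩ.
V_A by voltage divider: V_A = 15.5 × 17.75/(2.05 + 17.75) = 13.89 V.
I(R1) = V_A / R1 = 13.89/36.0 = 0.3860 mA.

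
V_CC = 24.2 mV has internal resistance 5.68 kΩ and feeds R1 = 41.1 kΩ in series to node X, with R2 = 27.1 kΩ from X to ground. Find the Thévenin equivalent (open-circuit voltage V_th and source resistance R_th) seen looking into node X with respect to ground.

V_th ≈ 8.88 mV, R_th ≈ 17.2 kΩ

R1' = 5.68 + 41.1 = 46.78 kΩ (source resistance + R1).
Open-circuit (no load on X): V_th = V_CC · R2/(R1' + R2) = 24.2 × 27.1/(46.78 + 27.1) = 8.877 mV.
Zeroing V_CC shorts the top of R1' to ground, so R_th = R1' ‖ R2 = 17.16 kΩ.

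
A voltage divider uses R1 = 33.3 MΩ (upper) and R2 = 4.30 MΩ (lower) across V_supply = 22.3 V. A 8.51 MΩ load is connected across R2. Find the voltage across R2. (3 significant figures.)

R2 ‖ R_L = (4.30 × 8.51)/(4.30 + 8.51) = 2.857 MΩ.
Now apply the divider: V_out = 22.3 × 0.07901 = 1.762 V.
(Unloaded it would be 2.55 V; the load pulls it down.)

V_out ≈ 1.76 V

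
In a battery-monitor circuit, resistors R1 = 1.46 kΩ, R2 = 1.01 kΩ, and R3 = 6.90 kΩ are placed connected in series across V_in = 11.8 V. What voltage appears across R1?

V ≈ 1.84 V

ΣR = 1.46 + 1.01 + 6.90 = 9.370 kΩ.
Voltage divider: V = V_in · (1.460 / 9.370) = 11.8 × 0.1558 = 1.839 V.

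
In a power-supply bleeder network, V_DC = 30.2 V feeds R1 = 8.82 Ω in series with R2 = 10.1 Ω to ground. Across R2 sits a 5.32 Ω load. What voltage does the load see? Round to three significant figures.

First combine the lower leg with the load: R2 ‖ R_L = 3.485 Ω.
Then V_out = V_DC · R2'/(R1 + R2') = 30.2 × 3.485/12.30 = 8.552 V.

V_out ≈ 8.55 V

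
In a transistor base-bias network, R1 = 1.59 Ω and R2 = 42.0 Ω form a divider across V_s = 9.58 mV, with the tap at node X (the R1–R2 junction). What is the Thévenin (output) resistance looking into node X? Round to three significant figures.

R_th ≈ 1.53 Ω

Zeroing V_s shorts the top of R1 to ground, so R_th = R1 ‖ R2 = 1.532 Ω.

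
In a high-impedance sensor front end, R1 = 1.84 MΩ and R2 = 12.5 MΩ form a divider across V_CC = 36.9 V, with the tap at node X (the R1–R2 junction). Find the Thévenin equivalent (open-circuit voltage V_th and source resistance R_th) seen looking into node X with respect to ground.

V_th ≈ 32.2 V, R_th ≈ 1.60 MΩ

Open-circuit (no load on X): V_th = V_CC · R2/(R1 + R2) = 36.9 × 12.5/(1.840 + 12.5) = 32.17 V.
With V_CC suppressed (replaced by a short), R_th = R1 ‖ R2 = (1.840 × 12.5)/(1.840 + 12.5) = 1.604 MΩ.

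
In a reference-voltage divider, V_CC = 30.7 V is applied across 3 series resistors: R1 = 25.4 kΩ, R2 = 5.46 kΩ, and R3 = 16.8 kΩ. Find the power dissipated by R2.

ΣR = 47.66 kΩ → I = 30.7/47.66 = 0.6441 mA.
V(R2) = I·R = 3.517 V; P = V·I = 3.517 × 0.6441 = 2.265 mW.

P ≈ 2.27 mW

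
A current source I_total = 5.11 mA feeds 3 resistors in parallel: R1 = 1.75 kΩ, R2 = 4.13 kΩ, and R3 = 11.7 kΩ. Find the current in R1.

I ≈ 3.25 mA

Conductances: ΣG = 1/1.75 + 1/4.13 + 1/11.7 = 0.8990 (1/kΩ).
By the current-divider rule, I = I_total · G_k/ΣG = 5.11 × 0.6356 = 3.248 mA.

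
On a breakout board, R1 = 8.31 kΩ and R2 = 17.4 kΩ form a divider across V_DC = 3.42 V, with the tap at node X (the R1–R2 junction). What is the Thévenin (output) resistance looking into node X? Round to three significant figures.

Zeroing V_DC shorts the top of R1 to ground, so R_th = R1 ‖ R2 = 5.624 kΩ.

R_th ≈ 5.62 kΩ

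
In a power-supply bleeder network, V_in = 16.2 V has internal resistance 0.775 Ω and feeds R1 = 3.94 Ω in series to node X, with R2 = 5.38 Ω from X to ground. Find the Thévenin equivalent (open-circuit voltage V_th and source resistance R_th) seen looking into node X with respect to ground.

V_th ≈ 8.63 V, R_th ≈ 2.51 Ω

R1' = 0.775 + 3.94 = 4.715 Ω (source resistance + R1).
Open-circuit (no load on X): V_th = V_in · R2/(R1' + R2) = 16.2 × 5.38/(4.715 + 5.38) = 8.634 V.
Zeroing V_in shorts the top of R1' to ground, so R_th = R1' ‖ R2 = 2.513 Ω.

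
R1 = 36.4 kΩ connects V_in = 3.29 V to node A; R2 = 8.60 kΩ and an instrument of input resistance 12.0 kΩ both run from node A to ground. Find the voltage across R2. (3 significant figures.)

V_out ≈ 0.398 V

The load sits in parallel with R2, giving an effective lower resistance R2' = R2·R_L/(R2+R_L) = 5.010 kΩ.
Voltage divider with the loaded lower leg: V_out = 3.29 × 5.010/(36.4 + 5.010) = 3.29 × 0.1210 = 0.3980 V.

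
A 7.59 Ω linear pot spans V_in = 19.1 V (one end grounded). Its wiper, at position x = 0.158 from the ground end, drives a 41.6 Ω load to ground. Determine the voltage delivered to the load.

V_out ≈ 2.95 V

Split the track: R_lower = x·R_p = 1.199 Ω, R_upper = (1−x)·R_p = 6.391 Ω.
Lower segment in parallel with the load: 1.199 ‖ 41.6 = 1.166 Ω.
Then V_out = V_in · 1.166/(6.391 + 1.166) = 2.946 V.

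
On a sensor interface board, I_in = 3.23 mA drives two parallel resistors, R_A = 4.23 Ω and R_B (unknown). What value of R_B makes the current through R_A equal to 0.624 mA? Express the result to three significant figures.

Two-branch current divider: I_A = I_in · R_B/(R_A + R_B).
With f = 0.1932, R_B = R_A · f/(1−f) = 4.23 × 0.2394 = 1.013 Ω.

R_B ≈ 1.01 Ω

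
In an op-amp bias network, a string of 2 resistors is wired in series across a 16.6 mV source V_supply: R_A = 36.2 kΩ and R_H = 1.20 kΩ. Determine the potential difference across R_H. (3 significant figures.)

ΣR = 36.2 + 1.20 = 37.40 kΩ.
Voltage divider: V = V_supply · (1.200 / 37.40) = 16.6 × 0.03209 = 0.5326 mV.

V ≈ 0.533 mV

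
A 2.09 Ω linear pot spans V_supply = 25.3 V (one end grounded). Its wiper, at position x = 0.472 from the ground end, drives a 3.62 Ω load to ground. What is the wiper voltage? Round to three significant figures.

V_out ≈ 10.4 V

Lower segment x·R_p = 0.9865 Ω; upper segment (1−x)·R_p = 1.104 Ω.
Lower segment in parallel with the load: 0.9865 ‖ 3.62 = 0.7752 Ω.
Then V_out = V_supply · 0.7752/(1.104 + 0.7752) = 10.44 V.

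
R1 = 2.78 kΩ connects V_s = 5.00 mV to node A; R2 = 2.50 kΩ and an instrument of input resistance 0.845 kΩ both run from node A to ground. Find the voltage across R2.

R2 ‖ R_L = (2.50 × 0.845)/(2.50 + 0.845) = 0.6315 kΩ.
Voltage divider with the loaded lower leg: V_out = 5.00 × 0.6315/(2.78 + 0.6315) = 5.00 × 0.1851 = 0.9256 mV.

V_out ≈ 0.926 mV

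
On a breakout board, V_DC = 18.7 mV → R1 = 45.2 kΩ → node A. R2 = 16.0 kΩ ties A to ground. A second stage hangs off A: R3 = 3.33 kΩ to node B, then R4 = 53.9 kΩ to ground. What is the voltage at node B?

V_B ≈ 3.82 mV

Looking into the second stage from A: R3 + R4 = 57.23 kΩ appears in parallel with R2.
R2 ‖ (R3+R4) = 12.50 kΩ.
So V_A = 18.7 × 0.2167 = 4.052 mV.
Then the unloaded second divider: V_B = V_A × R4/(R3+R4) = 4.052 × 0.9418 = 3.816 mV.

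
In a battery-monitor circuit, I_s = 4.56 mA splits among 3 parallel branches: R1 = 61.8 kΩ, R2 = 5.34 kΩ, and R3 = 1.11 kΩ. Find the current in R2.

ΣG = 1/61.8 + 1/5.34 + 1/1.11 = 1.104.
Current divider: I(R2) = I_s · G_k/ΣG = 4.56 × (0.1873/1.104) = 4.56 × 0.1696 = 0.7732 mA.

I ≈ 0.773 mA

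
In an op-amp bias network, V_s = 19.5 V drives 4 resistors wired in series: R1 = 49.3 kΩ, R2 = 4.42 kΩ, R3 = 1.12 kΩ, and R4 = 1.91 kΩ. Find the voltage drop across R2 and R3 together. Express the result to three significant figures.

V ≈ 1.90 V

ΣR = 49.3 + 4.42 + 1.12 + 1.91 = 56.75 kΩ.
R_{R2..R3} = 4.42 + 1.12 = 5.540 kΩ.
V = V_s · R/ΣR = 19.5 × 0.09762 = 1.904 V.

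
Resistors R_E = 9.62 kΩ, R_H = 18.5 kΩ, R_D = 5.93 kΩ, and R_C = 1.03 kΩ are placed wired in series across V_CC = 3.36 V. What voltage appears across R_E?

V ≈ 0.921 V

ΣR = 9.62 + 18.5 + 5.93 + 1.03 = 35.08 kΩ.
By the voltage-divider rule, V = 3.36 × 9.620/35.08 = 0.9214 V.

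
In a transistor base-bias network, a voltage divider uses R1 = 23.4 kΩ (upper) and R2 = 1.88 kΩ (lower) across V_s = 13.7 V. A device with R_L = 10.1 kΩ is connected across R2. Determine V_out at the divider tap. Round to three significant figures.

V_out ≈ 0.869 V

R2 ‖ R_L = (1.88 × 10.1)/(1.88 + 10.1) = 1.585 kΩ.
Then V_out = V_s · R2'/(R1 + R2') = 13.7 × 1.585/24.98 = 0.8691 V.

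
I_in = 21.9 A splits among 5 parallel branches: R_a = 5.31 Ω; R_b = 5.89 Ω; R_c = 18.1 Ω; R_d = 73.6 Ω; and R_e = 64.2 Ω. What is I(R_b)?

ΣG = 1/5.31 + 1/5.89 + 1/18.1 + 1/73.6 + 1/64.2 = 0.4425.
Current divider: I(R_b) = I_in · G_k/ΣG = 21.9 × (0.1698/0.4425) = 21.9 × 0.3837 = 8.402 A.

I ≈ 8.40 A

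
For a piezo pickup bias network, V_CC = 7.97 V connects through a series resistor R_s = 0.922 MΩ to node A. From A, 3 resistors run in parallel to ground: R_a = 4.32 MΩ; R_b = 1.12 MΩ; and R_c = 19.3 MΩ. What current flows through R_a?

I ≈ 0.885 µA

Parallel bank: R_p = 1/(1/4.32 + 1/1.12 + 1/19.3) = 0.8502 MΩ.
V_A = 7.97 × 0.8502/1.772 = 3.824 V.
Branch current I = V_A/R_a = 3.824/4.32 = 0.8851 µA.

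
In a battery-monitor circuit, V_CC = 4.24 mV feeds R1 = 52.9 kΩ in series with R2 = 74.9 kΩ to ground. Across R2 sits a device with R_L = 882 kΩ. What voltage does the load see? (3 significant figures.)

First combine the lower leg with the load: R2 ‖ R_L = 69.04 kΩ.
Voltage divider with the loaded lower leg: V_out = 4.24 × 69.04/(52.9 + 69.04) = 4.24 × 0.5662 = 2.401 mV.

V_out ≈ 2.40 mV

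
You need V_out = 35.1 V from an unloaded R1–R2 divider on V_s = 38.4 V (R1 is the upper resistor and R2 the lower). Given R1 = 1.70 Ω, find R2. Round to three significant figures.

The divider ratio is R2/(R1+R2) = 35.1/38.4 = 0.9141.
R2 = R1 · 0.9141/(1 − 0.9141) = 18.08 Ω.

R2 ≈ 18.1 Ω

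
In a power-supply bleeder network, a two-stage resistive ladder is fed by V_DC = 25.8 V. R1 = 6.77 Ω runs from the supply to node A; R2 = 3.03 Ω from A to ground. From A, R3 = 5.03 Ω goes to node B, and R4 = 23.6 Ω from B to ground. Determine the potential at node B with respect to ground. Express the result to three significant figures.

The second stage (R3 + R4 = 28.63 Ω) loads node A in parallel with R2.
Effective lower resistance at A: R2 ‖ 28.63 = 2.740 Ω.
V_A = 25.8 × 2.740/(6.77 + 2.740) = 7.433 V.
Stage 2 is unloaded, so V_B = V_A · R4/(R3+R4) = 7.433 × 23.6/28.63 = 6.127 V.

V_B ≈ 6.13 V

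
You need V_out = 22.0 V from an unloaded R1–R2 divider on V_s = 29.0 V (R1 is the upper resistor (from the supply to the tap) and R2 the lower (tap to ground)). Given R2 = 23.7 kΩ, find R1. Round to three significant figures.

V_out/V_s = R2/(R1+R2) = 0.7586.
So R1 = R2 · (V_s/V_out − 1) = 23.7 × (29.0/22.0 − 1) = 23.7 × 0.3182 = 7.541 kΩ.

R1 ≈ 7.54 kΩ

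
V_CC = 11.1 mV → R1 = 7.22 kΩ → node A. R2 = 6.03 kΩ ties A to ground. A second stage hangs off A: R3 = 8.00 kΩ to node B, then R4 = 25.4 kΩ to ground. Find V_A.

Node A sees R2 in parallel with the series input of stage 2, R3 + R4 = 33.40 kΩ.
Effective lower resistance at A: R2 ‖ 33.40 = 5.108 kΩ.
V_A = 11.1 × 5.108/(7.22 + 5.108) = 4.599 mV.

V_A ≈ 4.60 mV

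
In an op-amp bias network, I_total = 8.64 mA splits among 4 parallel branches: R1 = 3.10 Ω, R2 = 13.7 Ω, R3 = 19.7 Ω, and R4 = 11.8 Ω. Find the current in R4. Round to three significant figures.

Total conductance ΣG = 1/3.10 + 1/13.7 + 1/19.7 + 1/11.8 = 0.5311 (units of 1/Ω).
R4 takes the fraction G_k/ΣG = 0.08475/0.5311 = 0.1596, so I = 8.64 × 0.1596 = 1.379 mA.

I ≈ 1.38 mA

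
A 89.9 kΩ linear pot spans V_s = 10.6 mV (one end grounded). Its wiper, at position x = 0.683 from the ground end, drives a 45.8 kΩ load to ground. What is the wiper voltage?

V_out ≈ 5.08 mV

The pot divides into 28.50 kΩ above the wiper and 61.40 kΩ below.
R_L loads the lower segment: effective lower R = 26.23 kΩ.
Then V_out = V_s · 26.23/(28.50 + 26.23) = 5.081 mV.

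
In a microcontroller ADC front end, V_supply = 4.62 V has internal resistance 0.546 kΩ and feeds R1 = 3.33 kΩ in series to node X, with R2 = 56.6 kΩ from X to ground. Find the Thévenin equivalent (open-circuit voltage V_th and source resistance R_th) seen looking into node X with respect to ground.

V_th ≈ 4.32 V, R_th ≈ 3.63 kΩ

R1' = 0.546 + 3.33 = 3.876 kΩ (source resistance + R1).
Open-circuit (no load on X): V_th = V_supply · R2/(R1' + R2) = 4.62 × 56.6/(3.876 + 56.6) = 4.324 V.
With V_supply suppressed (replaced by a short), R_th = R1' ‖ R2 = (3.876 × 56.6)/(3.876 + 56.6) = 3.628 kΩ.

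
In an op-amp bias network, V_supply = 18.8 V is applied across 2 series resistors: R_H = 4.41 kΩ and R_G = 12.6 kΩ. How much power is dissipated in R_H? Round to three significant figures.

P ≈ 5.39 mW

Series current I = V_supply/ΣR = 18.8/17.01 = 1.105 mA.
V(R_H) = I·R = 4.874 V; P = V·I = 4.874 × 1.105 = 5.387 mW.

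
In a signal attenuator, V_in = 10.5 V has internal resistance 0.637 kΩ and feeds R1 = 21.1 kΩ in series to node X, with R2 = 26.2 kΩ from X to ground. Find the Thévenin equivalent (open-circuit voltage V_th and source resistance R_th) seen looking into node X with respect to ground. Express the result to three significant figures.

V_th ≈ 5.74 V, R_th ≈ 11.9 kΩ

R1' = 0.637 + 21.1 = 21.74 kΩ (source resistance + R1).
Open-circuit (no load on X): V_th = V_in · R2/(R1' + R2) = 10.5 × 26.2/(21.74 + 26.2) = 5.739 V.
With V_in suppressed (replaced by a short), R_th = R1' ‖ R2 = (21.74 × 26.2)/(21.74 + 26.2) = 11.88 kΩ.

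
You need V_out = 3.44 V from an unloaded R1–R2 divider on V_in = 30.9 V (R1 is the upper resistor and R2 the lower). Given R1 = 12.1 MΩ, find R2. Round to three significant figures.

R2 ≈ 1.52 MΩ

V_out/V_in = R2/(R1+R2) = 0.1113.
So R2 = R1 · V_out/(V_in − V_out) = 12.1 × 3.44/(30.9 − 3.44) = 12.1 × 0.1253 = 1.516 MΩ.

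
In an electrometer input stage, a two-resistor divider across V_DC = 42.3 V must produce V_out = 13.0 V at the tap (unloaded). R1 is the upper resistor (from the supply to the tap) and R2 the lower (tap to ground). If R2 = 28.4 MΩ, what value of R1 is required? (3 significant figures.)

R1 ≈ 64.0 MΩ

The divider ratio is R2/(R1+R2) = 13.0/42.3 = 0.3073.
So R1 = R2 · (V_DC/V_out − 1) = 28.4 × (42.3/13.0 − 1) = 28.4 × 2.254 = 64.01 MΩ.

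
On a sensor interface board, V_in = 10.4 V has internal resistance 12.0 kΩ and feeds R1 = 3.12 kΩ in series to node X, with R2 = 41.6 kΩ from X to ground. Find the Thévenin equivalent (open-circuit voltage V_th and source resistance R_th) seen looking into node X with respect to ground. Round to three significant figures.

R1' = 12.0 + 3.12 = 15.12 kΩ (source resistance + R1).
V_th is the unloaded tap voltage: V_in · R2/(R1'+R2) = 10.4 × 0.7334 = 7.628 V.
Looking into X with the source shorted: R_th = R1'·R2/(R1'+R2) = 15.12 × 41.6/56.72 = 11.09 kΩ.

V_th ≈ 7.63 V, R_th ≈ 11.1 kΩ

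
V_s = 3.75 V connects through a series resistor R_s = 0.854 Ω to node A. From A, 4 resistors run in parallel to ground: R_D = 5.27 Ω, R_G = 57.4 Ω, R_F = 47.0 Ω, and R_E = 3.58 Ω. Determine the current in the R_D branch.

I ≈ 0.496 A

Equivalent of the parallel group: R_p = 1.969 Ω.
V_A = 3.75 × 1.969/2.823 = 2.616 V.
Branch current I = V_A/R_D = 2.616/5.27 = 0.4963 A.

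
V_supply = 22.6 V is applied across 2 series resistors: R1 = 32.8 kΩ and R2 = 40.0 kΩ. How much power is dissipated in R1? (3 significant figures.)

The common current is I = 22.6/72.80 = 0.3104 mA.
V(R1) = I·R = 10.18 V; P = V·I = 10.18 × 0.3104 = 3.161 mW.

P ≈ 3.16 mW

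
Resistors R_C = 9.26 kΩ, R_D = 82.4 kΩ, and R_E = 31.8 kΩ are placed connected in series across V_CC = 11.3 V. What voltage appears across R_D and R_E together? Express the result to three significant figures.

ΣR = 9.26 + 82.4 + 31.8 = 123.5 kΩ.
R_{R_D..R_E} = 82.4 + 31.8 = 114.2 kΩ.
Voltage divider: V = V_CC · (114.2 / 123.5) = 11.3 × 0.9250 = 10.45 V.

V ≈ 10.5 V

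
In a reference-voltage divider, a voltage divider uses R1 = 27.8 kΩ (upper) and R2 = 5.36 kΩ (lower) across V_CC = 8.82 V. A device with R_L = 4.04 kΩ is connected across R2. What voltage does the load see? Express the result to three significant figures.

The load sits in parallel with R2, giving an effective lower resistance R2' = R2·R_L/(R2+R_L) = 2.304 kΩ.
Voltage divider with the loaded lower leg: V_out = 8.82 × 2.304/(27.8 + 2.304) = 8.82 × 0.07652 = 0.6749 V.
(Unloaded it would be 1.43 V; the load pulls it down.)

V_out ≈ 0.675 V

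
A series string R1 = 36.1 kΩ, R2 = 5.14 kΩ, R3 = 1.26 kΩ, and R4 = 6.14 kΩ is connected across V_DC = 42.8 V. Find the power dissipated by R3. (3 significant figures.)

ΣR = 48.64 kΩ → I = 42.8/48.64 = 0.8799 mA.
V(R3) = I·R = 1.109 V; P = V·I = 1.109 × 0.8799 = 0.9756 mW.

P ≈ 0.976 mW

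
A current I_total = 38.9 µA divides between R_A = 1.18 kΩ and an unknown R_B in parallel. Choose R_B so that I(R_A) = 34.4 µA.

R_B ≈ 9.02 kΩ

In a two-way split, I_A/I_total = R_B/(R_A + R_B).
With f = 0.8843, R_B = R_A · f/(1−f) = 1.18 × 7.644 = 9.020 kΩ.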